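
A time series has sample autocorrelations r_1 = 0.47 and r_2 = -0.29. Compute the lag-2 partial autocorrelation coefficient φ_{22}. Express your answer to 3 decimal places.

-0.656

φ_{22} = (r_2 − r_1²) / (1 − r_1²)
r_1² = (0.47)² = 0.2209
Numerator = -0.29 − 0.2209 = -0.5109; denominator = 1 − 0.2209 = 0.7791
φ_{22} = -0.5109 / 0.7791 = -0.656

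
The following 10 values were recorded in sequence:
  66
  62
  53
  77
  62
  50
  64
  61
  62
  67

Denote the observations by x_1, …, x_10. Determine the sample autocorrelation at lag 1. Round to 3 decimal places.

-0.322

Mean x̄ = (66 + 62 + 53 + 77 + 62 + 50 + 64 + 61 + 62 + 67)/10 = 62.4000
Numerator Σ_{t=1}^{9}(x_t−x̄)(x_{t+1}−x̄) = -159.1600
Denominator Σ(x_t−x̄)² = 494.4000
r_1 = -159.1600 / 494.4000 = -0.322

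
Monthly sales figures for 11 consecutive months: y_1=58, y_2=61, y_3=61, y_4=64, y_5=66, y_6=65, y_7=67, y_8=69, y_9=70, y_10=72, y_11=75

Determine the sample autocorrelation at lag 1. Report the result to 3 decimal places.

0.637

Mean ȳ = (58 + 61 + 61 + 64 + 66 + 65 + 67 + 69 + 70 + 72 + 75)/11 = 66.1818
Numerator Σ_{t=1}^{10}(y_t−ȳ)(y_{t+1}−ȳ) = 166.7851
Denominator Σ(y_t−ȳ)² = 261.6364
r_1 = 166.7851 / 261.6364 = 0.637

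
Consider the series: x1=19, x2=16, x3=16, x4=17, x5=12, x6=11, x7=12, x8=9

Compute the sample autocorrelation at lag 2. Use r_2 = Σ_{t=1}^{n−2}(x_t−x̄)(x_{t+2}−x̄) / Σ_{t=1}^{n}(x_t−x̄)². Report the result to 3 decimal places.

Mean x̄ = (19 + 16 + 16 + 17 + 12 + 11 + 12 + 9)/8 = 14.0000
Deviations from mean: 5.0000, 2.0000, 2.0000, 3.0000, -2.0000, -3.0000, -2.0000, -5.0000
Σ(x_t−x̄)(x_{t+2}−x̄) = (10.0000) + (6.0000) + (-4.0000) + (-9.0000) + (4.0000) + (15.0000) = 22.0000
Denominator Σ(x_t−x̄)² = 84.0000
r_2 = 22.0000 / 84.0000 = 0.262

0.262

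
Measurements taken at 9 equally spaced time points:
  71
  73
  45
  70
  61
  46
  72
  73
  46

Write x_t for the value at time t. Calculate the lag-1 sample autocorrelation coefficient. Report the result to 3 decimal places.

Mean x̄ = (71 + 73 + 45 + 70 + 61 + 46 + 72 + 73 + 46)/9 = 61.8889
Numerator Σ_{t=1}^{8}(x_t−x̄)(x_{t+1}−x̄) = -441.3457
Denominator Σ(x_t−x̄)² = 1288.8889
r_1 = -441.3457 / 1288.8889 = -0.342

-0.342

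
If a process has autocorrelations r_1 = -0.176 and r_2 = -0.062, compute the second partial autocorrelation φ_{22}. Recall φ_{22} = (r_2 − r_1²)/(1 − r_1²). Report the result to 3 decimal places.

φ_{22} = (r_2 − r_1²) / (1 − r_1²)
r_1² = (-0.176)² = 0.030976
Numerator = -0.062 − 0.0310 = -0.0930; denominator = 1 − 0.0310 = 0.9690
φ_{22} = -0.0930 / 0.9690 = -0.096

-0.096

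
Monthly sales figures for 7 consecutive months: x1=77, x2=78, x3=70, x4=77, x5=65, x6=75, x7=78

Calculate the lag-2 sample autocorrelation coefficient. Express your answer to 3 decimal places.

0.039

Mean x̄ = (77 + 78 + 70 + 77 + 65 + 75 + 78)/7 = 74.2857
Deviations from mean: 2.7143, 3.7143, -4.2857, 2.7143, -9.2857, 0.7143, 3.7143
Σ(x_t−x̄)(x_{t+2}−x̄) = (-11.6327) + (10.0816) + (39.7959) + (1.9388) + (-34.4898) = 5.6939
Denominator Σ(x_t−x̄)² = 147.4286
r_2 = 5.6939 / 147.4286 = 0.039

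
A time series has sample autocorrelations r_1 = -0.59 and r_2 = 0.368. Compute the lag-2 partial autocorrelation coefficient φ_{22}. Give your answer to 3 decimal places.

0.031

φ_{22} = (r_2 − r_1²) / (1 − r_1²)
r_1² = (-0.59)² = 0.3481
Numerator = 0.368 − 0.3481 = 0.0199; denominator = 1 − 0.3481 = 0.6519
φ_{22} = 0.0199 / 0.6519 = 0.031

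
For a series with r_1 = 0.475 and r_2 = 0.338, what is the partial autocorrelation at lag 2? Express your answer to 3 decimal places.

φ_{22} = (r_2 − r_1²) / (1 − r_1²)
r_1² = (0.475)² = 0.225625
Numerator = 0.338 − 0.2256 = 0.1124; denominator = 1 − 0.2256 = 0.7744
φ_{22} = 0.1124 / 0.7744 = 0.145

0.145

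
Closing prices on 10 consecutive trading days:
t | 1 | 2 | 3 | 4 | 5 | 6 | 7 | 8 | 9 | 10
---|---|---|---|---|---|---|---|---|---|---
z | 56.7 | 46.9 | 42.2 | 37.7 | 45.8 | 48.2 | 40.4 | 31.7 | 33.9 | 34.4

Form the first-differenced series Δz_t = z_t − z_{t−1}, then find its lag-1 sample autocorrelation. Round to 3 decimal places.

First differences Δz: -9.8, -4.7, -4.5, 8.1, 2.4, -7.8, -8.7, 2.2, 0.5
Mean of differences = -2.4778
Numerator Σ(Δz_t−Δz̄)(Δz_{t+1}−Δz̄) = 42.9495
Denominator Σ(Δz_t−Δz̄)² = 296.1156
r_1(Δz) = 42.9495 / 296.1156 = 0.145

0.145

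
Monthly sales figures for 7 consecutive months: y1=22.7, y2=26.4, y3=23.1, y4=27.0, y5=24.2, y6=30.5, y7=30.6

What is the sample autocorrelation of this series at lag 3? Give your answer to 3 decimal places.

-0.206

Mean ȳ = (22.7 + 26.4 + 23.1 + 27.0 + 24.2 + 30.5 + 30.6)/7 = 26.3571
Deviations from mean: -3.6571, 0.0429, -3.2571, 0.6429, -2.1571, 4.1429, 4.2429
Numerator Σ_{t=1}^{4}(y_t−ȳ)(y_{t+3}−ȳ) = -13.2098
Denominator Σ(y_t−ȳ)² = 64.2171
r_3 = -13.2098 / 64.2171 = -0.206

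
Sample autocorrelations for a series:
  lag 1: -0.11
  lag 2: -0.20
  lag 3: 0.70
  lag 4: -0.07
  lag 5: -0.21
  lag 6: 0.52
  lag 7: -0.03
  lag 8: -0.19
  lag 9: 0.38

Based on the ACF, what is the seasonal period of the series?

The largest autocorrelation is r_3 = 0.70, with weaker echoes at lags 6 (0.52) and 9 (0.38); the remaining lags stay at or below -0.03.
The dominant spike at lag 3 indicates a seasonal period of 3.

3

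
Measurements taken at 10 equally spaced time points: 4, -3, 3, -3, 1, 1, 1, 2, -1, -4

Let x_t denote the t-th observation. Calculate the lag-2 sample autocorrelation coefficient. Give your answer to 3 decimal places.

Mean x̄ = (4 − 3 + 3 − 3 + 1 + 1 + 1 + 2 − 1 − 4)/10 = 0.1000
Numerator Σ_{t=1}^{8}(x_t−x̄)(x_{t+2}−x̄) = 14.4800
Denominator Σ(x_t−x̄)² = 66.9000
r_2 = 14.4800 / 66.9000 = 0.216

0.216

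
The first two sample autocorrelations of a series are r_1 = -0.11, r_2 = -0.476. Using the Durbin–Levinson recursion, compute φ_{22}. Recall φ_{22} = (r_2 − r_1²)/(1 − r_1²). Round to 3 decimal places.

-0.494

φ_{22} = (r_2 − r_1²) / (1 − r_1²)
r_1² = (-0.11)² = 0.0121
Numerator = -0.476 − 0.0121 = -0.4881; denominator = 1 − 0.0121 = 0.9879
φ_{22} = -0.4881 / 0.9879 = -0.494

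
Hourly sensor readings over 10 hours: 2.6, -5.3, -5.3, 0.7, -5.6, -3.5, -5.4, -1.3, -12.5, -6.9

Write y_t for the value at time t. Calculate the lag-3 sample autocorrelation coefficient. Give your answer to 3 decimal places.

0.135

Mean ȳ = (2.6 − 5.3 − 5.3 + 0.7 − 5.6 − 3.5 − 5.4 − 1.3 − 12.5 − 6.9)/10 = -4.2500
Numerator Σ_{t=1}^{7}(y_t−ȳ)(y_{t+3}−ȳ) = 21.7225
Denominator Σ(y_t−ȳ)² = 161.1250
r_3 = 21.7225 / 161.1250 = 0.135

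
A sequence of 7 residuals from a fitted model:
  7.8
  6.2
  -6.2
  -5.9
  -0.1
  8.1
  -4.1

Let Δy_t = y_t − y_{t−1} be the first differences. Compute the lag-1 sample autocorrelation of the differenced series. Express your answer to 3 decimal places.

First differences Δy: -1.6, -12.4, 0.3, 5.8, 8.2, -12.2
Mean of differences = -1.9833
Numerator Σ(Δy_t−Δȳ)(Δy_{t+1}−Δȳ) = -34.7853
Denominator Σ(Δy_t−Δȳ)² = 382.5283
r_1(Δy) = -34.7853 / 382.5283 = -0.091

-0.091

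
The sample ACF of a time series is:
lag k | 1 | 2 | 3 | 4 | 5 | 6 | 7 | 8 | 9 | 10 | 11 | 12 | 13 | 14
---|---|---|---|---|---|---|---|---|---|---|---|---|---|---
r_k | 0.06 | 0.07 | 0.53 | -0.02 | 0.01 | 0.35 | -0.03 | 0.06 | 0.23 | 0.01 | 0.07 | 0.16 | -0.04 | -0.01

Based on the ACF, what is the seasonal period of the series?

The largest autocorrelation is r_3 = 0.53, with weaker echoes at lags 6 (0.35), 9 (0.23) and 12 (0.16); the remaining lags stay at or below 0.07.
The dominant spike at lag 3 indicates a seasonal period of 3.

3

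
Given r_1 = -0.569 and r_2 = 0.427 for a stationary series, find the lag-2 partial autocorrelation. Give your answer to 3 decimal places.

0.153

φ_{22} = (r_2 − r_1²) / (1 − r_1²)
r_1² = (-0.569)² = 0.323761
Numerator = 0.427 − 0.3238 = 0.1032; denominator = 1 − 0.3238 = 0.6762
φ_{22} = 0.1032 / 0.6762 = 0.153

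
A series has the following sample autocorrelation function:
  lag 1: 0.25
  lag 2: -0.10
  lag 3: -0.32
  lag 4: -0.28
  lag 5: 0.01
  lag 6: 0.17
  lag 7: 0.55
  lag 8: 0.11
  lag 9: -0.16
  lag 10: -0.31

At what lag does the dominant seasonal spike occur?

The largest autocorrelation is r_7 = 0.55; the remaining lags stay at or below 0.25.
The dominant spike at lag 7 indicates a seasonal period of 7.

7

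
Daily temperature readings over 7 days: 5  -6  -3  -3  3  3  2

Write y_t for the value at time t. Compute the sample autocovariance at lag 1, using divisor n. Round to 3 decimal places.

0.548

Mean ȳ = (5 − 6 − 3 − 3 + 3 + 3 + 2)/7 = 0.1429
Deviations: 4.8571, -6.1429, -3.1429, -3.1429, 2.8571, 2.8571, 1.8571
Σ_{t=1}^{6}(y_t−ȳ)(y_{t+1}−ȳ) = 3.8367
γ_1 = 3.8367 / 7 = 0.548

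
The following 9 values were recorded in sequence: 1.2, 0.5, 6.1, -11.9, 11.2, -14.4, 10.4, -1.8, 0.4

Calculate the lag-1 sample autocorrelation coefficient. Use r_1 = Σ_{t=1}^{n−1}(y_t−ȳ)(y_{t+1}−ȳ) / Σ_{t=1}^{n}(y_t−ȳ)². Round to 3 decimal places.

-0.853

Mean ȳ = (1.2 + 0.5 + 6.1 − 11.9 + 11.2 − 14.4 + 10.4 − 1.8 + 0.4)/9 = 0.1889
Numerator Σ_{t=1}^{8}(y_t−ȳ)(y_{t+1}−ȳ) = -532.7546
Denominator Σ(y_t−ȳ)² = 624.5489
r_1 = -532.7546 / 624.5489 = -0.853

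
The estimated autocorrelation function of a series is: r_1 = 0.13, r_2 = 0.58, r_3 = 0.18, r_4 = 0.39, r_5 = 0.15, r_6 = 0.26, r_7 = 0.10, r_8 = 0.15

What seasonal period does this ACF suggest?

The largest autocorrelation is r_2 = 0.58, with weaker echoes at lags 4 (0.39) and 6 (0.26); the remaining lags stay at or below 0.18.
The dominant spike at lag 2 indicates a seasonal period of 2.

2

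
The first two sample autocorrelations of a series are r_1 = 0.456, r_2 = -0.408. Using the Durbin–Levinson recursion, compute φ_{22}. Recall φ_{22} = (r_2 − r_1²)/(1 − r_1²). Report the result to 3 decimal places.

-0.778

φ_{22} = (r_2 − r_1²) / (1 − r_1²)
r_1² = (0.456)² = 0.207936
Numerator = -0.408 − 0.2079 = -0.6159; denominator = 1 − 0.2079 = 0.7921
φ_{22} = -0.6159 / 0.7921 = -0.778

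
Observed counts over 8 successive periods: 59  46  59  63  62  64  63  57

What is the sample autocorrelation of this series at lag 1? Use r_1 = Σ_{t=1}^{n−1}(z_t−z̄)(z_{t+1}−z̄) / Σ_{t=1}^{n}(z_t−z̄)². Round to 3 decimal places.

0.162

Mean z̄ = (59 + 46 + 59 + 63 + 62 + 64 + 63 + 57)/8 = 59.1250
Deviations from mean: -0.1250, -13.1250, -0.1250, 3.8750, 2.8750, 4.8750, 3.8750, -2.1250
Numerator Σ_{t=1}^{7}(z_t−z̄)(z_{t+1}−z̄) = 38.6094
Denominator Σ(z_t−z̄)² = 238.8750
r_1 = 38.6094 / 238.8750 = 0.162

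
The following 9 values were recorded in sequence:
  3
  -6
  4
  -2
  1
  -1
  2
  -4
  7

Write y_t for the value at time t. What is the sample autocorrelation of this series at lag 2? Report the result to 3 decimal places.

Mean ȳ = (3 − 6 + 4 − 2 + 1 − 1 + 2 − 4 + 7)/9 = 0.4444
Σ(y_t−ȳ)(y_{t+2}−ȳ) = (9.0864) + (15.7531) + (1.9753) + (3.5309) + (0.8642) + (6.4198) + (10.1975) = 47.8272
Denominator Σ(y_t−ȳ)² = 134.2222
r_2 = 47.8272 / 134.2222 = 0.356

0.356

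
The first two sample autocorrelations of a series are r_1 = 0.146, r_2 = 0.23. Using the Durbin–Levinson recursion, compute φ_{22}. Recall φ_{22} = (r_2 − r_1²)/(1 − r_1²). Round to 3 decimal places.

0.213

φ_{22} = (r_2 − r_1²) / (1 − r_1²)
r_1² = (0.146)² = 0.021316
Numerator = 0.23 − 0.0213 = 0.2087; denominator = 1 − 0.0213 = 0.9787
φ_{22} = 0.2087 / 0.9787 = 0.213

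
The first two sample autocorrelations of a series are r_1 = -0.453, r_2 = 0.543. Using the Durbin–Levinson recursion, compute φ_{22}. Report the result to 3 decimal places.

0.425

φ_{22} = (r_2 − r_1²) / (1 − r_1²)
r_1² = (-0.453)² = 0.205209
Numerator = 0.543 − 0.2052 = 0.3378; denominator = 1 − 0.2052 = 0.7948
φ_{22} = 0.3378 / 0.7948 = 0.425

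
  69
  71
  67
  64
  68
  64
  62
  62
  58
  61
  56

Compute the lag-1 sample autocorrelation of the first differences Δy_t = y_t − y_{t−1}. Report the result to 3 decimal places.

-0.588

First differences Δy: 2, -4, -3, 4, -4, -2, 0, -4, 3, -5
Mean of differences = -1.3000
Numerator Σ(Δy_t−Δȳ)(Δy_{t+1}−Δȳ) = -57.6900
Denominator Σ(Δy_t−Δȳ)² = 98.1000
r_1(Δy) = -57.6900 / 98.1000 = -0.588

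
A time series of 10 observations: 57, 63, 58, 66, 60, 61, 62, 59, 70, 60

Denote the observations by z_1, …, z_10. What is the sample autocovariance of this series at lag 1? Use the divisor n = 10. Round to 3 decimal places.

-6.996

Mean z̄ = (57 + 63 + 58 + 66 + 60 + 61 + 62 + 59 + 70 + 60)/10 = 61.6000
Σ_{t=1}^{9}(z_t−z̄)(z_{t+1}−z̄) = -69.9600
γ_1 = -69.9600 / 10 = -6.996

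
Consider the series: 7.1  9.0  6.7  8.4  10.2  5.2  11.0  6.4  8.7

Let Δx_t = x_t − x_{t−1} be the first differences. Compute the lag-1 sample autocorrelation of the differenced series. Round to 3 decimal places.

First differences Δx: 1.9, -2.3, 1.7, 1.8, -5.0, 5.8, -4.6, 2.3
Mean of differences = 0.2000
Numerator Σ(Δx_t−Δx̄)(Δx_{t+1}−Δx̄) = -80.0000
Denominator Σ(Δx_t−Δx̄)² = 99.8000
r_1(Δx) = -80.0000 / 99.8000 = -0.802

-0.802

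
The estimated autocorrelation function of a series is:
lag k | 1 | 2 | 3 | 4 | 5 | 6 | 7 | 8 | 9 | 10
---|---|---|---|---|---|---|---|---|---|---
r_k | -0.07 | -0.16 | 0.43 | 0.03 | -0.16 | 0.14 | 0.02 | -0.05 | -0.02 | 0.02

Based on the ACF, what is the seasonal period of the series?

3

The largest autocorrelation is r_3 = 0.43; the remaining lags stay at or below 0.14.
The dominant spike at lag 3 indicates a seasonal period of 3.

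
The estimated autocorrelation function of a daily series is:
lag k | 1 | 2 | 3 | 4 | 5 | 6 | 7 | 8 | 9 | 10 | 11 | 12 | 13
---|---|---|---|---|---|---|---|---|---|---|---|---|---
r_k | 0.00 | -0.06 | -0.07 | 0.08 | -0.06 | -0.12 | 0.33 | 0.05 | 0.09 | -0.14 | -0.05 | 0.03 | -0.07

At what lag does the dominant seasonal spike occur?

The largest autocorrelation is r_7 = 0.33; the remaining lags stay at or below 0.09.
The dominant spike at lag 7 indicates a seasonal period of 7.

7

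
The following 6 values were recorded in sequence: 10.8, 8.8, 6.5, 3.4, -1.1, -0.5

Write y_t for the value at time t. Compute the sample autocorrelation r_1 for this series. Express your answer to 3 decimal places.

Mean ȳ = (10.8 + 8.8 + 6.5 + 3.4 − 1.1 − 0.5)/6 = 4.6500
Deviations from mean: 6.1500, 4.1500, 1.8500, -1.2500, -5.7500, -5.1500
Σ(y_t−ȳ)(y_{t+1}−ȳ) = (25.5225) + (7.6775) + (-2.3125) + (7.1875) + (29.6125) = 67.6875
Denominator Σ(y_t−ȳ)² = 119.6150
r_1 = 67.6875 / 119.6150 = 0.566

0.566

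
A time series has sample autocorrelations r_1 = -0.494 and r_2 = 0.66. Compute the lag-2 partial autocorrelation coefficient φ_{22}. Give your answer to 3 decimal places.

φ_{22} = (r_2 − r_1²) / (1 − r_1²)
r_1² = (-0.494)² = 0.244036
Numerator = 0.66 − 0.2440 = 0.4160; denominator = 1 − 0.2440 = 0.7560
φ_{22} = 0.4160 / 0.7560 = 0.550

0.550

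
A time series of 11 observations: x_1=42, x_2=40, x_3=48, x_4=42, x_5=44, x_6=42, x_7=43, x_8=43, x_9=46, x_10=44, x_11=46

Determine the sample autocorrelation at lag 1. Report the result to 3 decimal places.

-0.316

Mean x̄ = (42 + 40 + 48 + 42 + 44 + 42 + 43 + 43 + 46 + 44 + 46)/11 = 43.6364
Numerator Σ_{t=1}^{10}(x_t−x̄)(x_{t+1}−x̄) = -16.5868
Denominator Σ(x_t−x̄)² = 52.5455
r_1 = -16.5868 / 52.5455 = -0.316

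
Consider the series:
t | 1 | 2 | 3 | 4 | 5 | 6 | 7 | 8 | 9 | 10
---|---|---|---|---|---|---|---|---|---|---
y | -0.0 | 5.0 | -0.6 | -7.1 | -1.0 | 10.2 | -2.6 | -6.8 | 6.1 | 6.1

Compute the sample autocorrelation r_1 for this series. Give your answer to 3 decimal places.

-0.063

Mean ȳ = (-0.0 + 5.0 − 0.6 − 7.1 − 1.0 + 10.2 − 2.6 − 6.8 + 6.1 + 6.1)/10 = 0.9300
Numerator Σ_{t=1}^{9}(y_t−ȳ)(y_{t+1}−ȳ) = -18.7909
Denominator Σ(y_t−ȳ)² = 299.5810
r_1 = -18.7909 / 299.5810 = -0.063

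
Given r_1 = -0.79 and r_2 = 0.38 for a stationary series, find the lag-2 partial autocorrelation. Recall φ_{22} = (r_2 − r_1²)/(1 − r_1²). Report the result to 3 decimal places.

φ_{22} = (r_2 − r_1²) / (1 − r_1²)
r_1² = (-0.79)² = 0.6241
Numerator = 0.38 − 0.6241 = -0.2441; denominator = 1 − 0.6241 = 0.3759
φ_{22} = -0.2441 / 0.3759 = -0.649

-0.649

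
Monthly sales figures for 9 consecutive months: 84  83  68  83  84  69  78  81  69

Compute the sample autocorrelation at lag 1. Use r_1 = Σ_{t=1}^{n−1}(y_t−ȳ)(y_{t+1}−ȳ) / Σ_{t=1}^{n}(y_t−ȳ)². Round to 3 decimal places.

Mean ȳ = (84 + 83 + 68 + 83 + 84 + 69 + 78 + 81 + 69)/9 = 77.6667
Numerator Σ_{t=1}^{8}(y_t−ȳ)(y_{t+1}−ȳ) = -121.1111
Denominator Σ(y_t−ȳ)² = 392.0000
r_1 = -121.1111 / 392.0000 = -0.309

-0.309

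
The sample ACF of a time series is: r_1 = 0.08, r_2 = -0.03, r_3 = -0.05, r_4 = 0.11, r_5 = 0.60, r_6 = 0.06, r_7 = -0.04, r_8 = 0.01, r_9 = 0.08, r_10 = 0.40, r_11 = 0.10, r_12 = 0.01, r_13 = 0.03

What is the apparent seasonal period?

5

The largest autocorrelation is r_5 = 0.60, with a weaker echo at lag 10 (0.40); the remaining lags stay at or below 0.11.
The dominant spike at lag 5 indicates a seasonal period of 5.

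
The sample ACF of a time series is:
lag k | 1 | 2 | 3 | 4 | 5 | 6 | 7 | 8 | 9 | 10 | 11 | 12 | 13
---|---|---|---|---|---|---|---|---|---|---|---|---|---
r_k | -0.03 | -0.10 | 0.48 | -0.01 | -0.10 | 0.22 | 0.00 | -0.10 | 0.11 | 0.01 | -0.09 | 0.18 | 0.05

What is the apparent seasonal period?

The largest autocorrelation is r_3 = 0.48, with weaker echoes at lags 6 (0.22) and 12 (0.18); the remaining lags stay at or below 0.11.
The dominant spike at lag 3 indicates a seasonal period of 3.

3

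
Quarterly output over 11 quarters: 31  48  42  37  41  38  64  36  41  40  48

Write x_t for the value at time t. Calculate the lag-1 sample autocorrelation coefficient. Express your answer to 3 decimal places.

Mean x̄ = (31 + 48 + 42 + 37 + 41 + 38 + 64 + 36 + 41 + 40 + 48)/11 = 42.3636
Numerator Σ_{t=1}^{10}(x_t−x̄)(x_{t+1}−x̄) = -284.4050
Denominator Σ(x_t−x̄)² = 758.5455
r_1 = -284.4050 / 758.5455 = -0.375

-0.375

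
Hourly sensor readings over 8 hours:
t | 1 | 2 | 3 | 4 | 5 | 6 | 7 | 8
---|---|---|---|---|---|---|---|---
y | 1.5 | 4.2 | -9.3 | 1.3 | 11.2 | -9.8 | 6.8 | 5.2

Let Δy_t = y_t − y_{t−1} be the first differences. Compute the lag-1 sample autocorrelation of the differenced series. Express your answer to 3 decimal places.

-0.590

First differences Δy: 2.7, -13.5, 10.6, 9.9, -21.0, 16.6, -1.6
Mean of differences = 0.5286
Numerator Σ(Δy_t−Δȳ)(Δy_{t+1}−Δȳ) = -659.3237
Denominator Σ(Δy_t−Δȳ)² = 1117.0743
r_1(Δy) = -659.3237 / 1117.0743 = -0.590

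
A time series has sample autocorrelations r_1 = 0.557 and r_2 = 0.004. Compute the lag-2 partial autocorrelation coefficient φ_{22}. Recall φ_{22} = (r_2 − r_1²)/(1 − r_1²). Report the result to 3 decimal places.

-0.444

φ_{22} = (r_2 − r_1²) / (1 − r_1²)
r_1² = (0.557)² = 0.310249
Numerator = 0.004 − 0.3102 = -0.3062; denominator = 1 − 0.3102 = 0.6898
φ_{22} = -0.3062 / 0.6898 = -0.444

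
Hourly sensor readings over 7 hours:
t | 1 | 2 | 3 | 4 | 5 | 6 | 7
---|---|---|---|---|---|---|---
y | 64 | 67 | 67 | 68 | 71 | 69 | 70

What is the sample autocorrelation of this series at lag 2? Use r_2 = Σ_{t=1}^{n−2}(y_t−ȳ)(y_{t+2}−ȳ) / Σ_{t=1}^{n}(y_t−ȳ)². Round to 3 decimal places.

0.219

Mean ȳ = (64 + 67 + 67 + 68 + 71 + 69 + 70)/7 = 68.0000
Deviations from mean: -4.0000, -1.0000, -1.0000, 0.0000, 3.0000, 1.0000, 2.0000
Numerator Σ_{t=1}^{5}(y_t−ȳ)(y_{t+2}−ȳ) = 7.0000
Denominator Σ(y_t−ȳ)² = 32.0000
r_2 = 7.0000 / 32.0000 = 0.219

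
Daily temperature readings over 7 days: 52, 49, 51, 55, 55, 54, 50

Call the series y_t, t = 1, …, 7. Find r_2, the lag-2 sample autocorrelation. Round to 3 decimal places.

Mean ȳ = (52 + 49 + 51 + 55 + 55 + 54 + 50)/7 = 52.2857
Σ(y_t−ȳ)(y_{t+2}−ȳ) = (0.3673) + (-8.9184) + (-3.4898) + (4.6531) + (-6.2041) = -13.5918
Denominator Σ(y_t−ȳ)² = 35.4286
r_2 = -13.5918 / 35.4286 = -0.384

-0.384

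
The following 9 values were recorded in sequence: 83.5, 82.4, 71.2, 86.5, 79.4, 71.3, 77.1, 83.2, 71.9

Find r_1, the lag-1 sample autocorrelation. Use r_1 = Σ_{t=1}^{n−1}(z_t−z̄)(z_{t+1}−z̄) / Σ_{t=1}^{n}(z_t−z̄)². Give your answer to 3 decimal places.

-0.339

Mean z̄ = (83.5 + 82.4 + 71.2 + 86.5 + 79.4 + 71.3 + 77.1 + 83.2 + 71.9)/9 = 78.5000
Numerator Σ_{t=1}^{8}(z_t−z̄)(z_{t+1}−z̄) = -94.1700
Denominator Σ(z_t−z̄)² = 277.7600
r_1 = -94.1700 / 277.7600 = -0.339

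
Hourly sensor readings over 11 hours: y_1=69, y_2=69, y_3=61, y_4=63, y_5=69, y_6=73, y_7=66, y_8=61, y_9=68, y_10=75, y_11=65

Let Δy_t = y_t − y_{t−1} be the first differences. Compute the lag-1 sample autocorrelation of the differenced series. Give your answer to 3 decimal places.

First differences Δy: 0, -8, 2, 6, 4, -7, -5, 7, 7, -10
Mean of differences = -0.4000
Numerator Σ(Δy_t−Δȳ)(Δy_{t+1}−Δȳ) = -26.7600
Denominator Σ(Δy_t−Δȳ)² = 390.4000
r_1(Δy) = -26.7600 / 390.4000 = -0.069

-0.069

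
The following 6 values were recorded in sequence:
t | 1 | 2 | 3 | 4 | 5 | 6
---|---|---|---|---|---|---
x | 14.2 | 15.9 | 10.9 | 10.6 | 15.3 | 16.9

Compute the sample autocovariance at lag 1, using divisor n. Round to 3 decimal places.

Mean x̄ = (14.2 + 15.9 + 10.9 + 10.6 + 15.3 + 16.9)/6 = 13.9667
Σ_{t=1}^{5}(x_t−x̄)(x_{t+1}−x̄) = 4.2689
γ_1 = 4.2689 / 6 = 0.711

0.711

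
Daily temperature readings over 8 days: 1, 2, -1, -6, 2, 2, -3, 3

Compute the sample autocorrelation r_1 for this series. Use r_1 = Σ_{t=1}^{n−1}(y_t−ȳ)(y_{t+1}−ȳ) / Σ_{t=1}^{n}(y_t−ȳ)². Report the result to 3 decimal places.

-0.250

Mean ȳ = (1 + 2 − 1 − 6 + 2 + 2 − 3 + 3)/8 = 0.0000
Numerator Σ_{t=1}^{7}(y_t−ȳ)(y_{t+1}−ȳ) = -17.0000
Denominator Σ(y_t−ȳ)² = 68.0000
r_1 = -17.0000 / 68.0000 = -0.250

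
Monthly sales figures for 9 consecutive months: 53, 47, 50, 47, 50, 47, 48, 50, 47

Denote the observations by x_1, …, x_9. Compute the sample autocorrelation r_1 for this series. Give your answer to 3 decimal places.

-0.505

Mean x̄ = (53 + 47 + 50 + 47 + 50 + 47 + 48 + 50 + 47)/9 = 48.7778
Numerator Σ_{t=1}^{8}(x_t−x̄)(x_{t+1}−x̄) = -17.9383
Denominator Σ(x_t−x̄)² = 35.5556
r_1 = -17.9383 / 35.5556 = -0.505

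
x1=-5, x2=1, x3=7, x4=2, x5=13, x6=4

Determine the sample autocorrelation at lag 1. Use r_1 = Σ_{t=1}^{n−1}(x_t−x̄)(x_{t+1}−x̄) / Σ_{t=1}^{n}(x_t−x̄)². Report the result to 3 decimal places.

-0.021

Mean x̄ = (-5 + 1 + 7 + 2 + 13 + 4)/6 = 3.6667
Deviations from mean: -8.6667, -2.6667, 3.3333, -1.6667, 9.3333, 0.3333
Σ(x_t−x̄)(x_{t+1}−x̄) = (23.1111) + (-8.8889) + (-5.5556) + (-15.5556) + (3.1111) = -3.7778
Denominator Σ(x_t−x̄)² = 183.3333
r_1 = -3.7778 / 183.3333 = -0.021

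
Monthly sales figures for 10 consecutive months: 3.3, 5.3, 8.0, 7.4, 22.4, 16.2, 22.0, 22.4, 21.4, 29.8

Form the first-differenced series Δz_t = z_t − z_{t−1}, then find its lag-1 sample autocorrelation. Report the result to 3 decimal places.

First differences Δz: 2.0, 2.7, -0.6, 15.0, -6.2, 5.8, 0.4, -1.0, 8.4
Mean of differences = 2.9444
Numerator Σ(Δz_t−Δz̄)(Δz_{t+1}−Δz̄) = -196.7353
Denominator Σ(Δz_t−Δz̄)² = 302.4222
r_1(Δz) = -196.7353 / 302.4222 = -0.651

-0.651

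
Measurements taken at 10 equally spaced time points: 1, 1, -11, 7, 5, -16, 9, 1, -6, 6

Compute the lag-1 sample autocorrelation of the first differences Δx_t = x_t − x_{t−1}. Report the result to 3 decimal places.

-0.535

First differences Δx: 0, -12, 18, -2, -21, 25, -8, -7, 12
Mean of differences = 0.5556
Numerator Σ(Δx_t−Δx̄)(Δx_{t+1}−Δx̄) = -959.4198
Denominator Σ(Δx_t−Δx̄)² = 1792.2222
r_1(Δx) = -959.4198 / 1792.2222 = -0.535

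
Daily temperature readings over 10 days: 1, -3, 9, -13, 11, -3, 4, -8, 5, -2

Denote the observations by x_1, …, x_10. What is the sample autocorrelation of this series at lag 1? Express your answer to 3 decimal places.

-0.836

Mean x̄ = (1 − 3 + 9 − 13 + 11 − 3 + 4 − 8 + 5 − 2)/10 = 0.1000
Numerator Σ_{t=1}^{9}(x_t−x̄)(x_{t+1}−x̄) = -417.2100
Denominator Σ(x_t−x̄)² = 498.9000
r_1 = -417.2100 / 498.9000 = -0.836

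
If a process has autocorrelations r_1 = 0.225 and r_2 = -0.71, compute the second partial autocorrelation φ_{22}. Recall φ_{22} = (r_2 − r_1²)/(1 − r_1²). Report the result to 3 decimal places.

-0.801

φ_{22} = (r_2 − r_1²) / (1 − r_1²)
r_1² = (0.225)² = 0.050625
Numerator = -0.71 − 0.0506 = -0.7606; denominator = 1 − 0.0506 = 0.9494
φ_{22} = -0.7606 / 0.9494 = -0.801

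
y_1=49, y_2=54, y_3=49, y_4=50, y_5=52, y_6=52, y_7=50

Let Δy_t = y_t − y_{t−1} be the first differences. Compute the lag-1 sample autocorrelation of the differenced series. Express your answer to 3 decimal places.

-0.471

First differences Δy: 5, -5, 1, 2, 0, -2
Mean of differences = 0.1667
Numerator Σ(Δy_t−Δȳ)(Δy_{t+1}−Δȳ) = -27.6944
Denominator Σ(Δy_t−Δȳ)² = 58.8333
r_1(Δy) = -27.6944 / 58.8333 = -0.471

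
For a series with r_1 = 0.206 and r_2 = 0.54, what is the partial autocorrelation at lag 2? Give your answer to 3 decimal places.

0.520

φ_{22} = (r_2 − r_1²) / (1 − r_1²)
r_1² = (0.206)² = 0.042436
Numerator = 0.54 − 0.0424 = 0.4976; denominator = 1 − 0.0424 = 0.9576
φ_{22} = 0.4976 / 0.9576 = 0.520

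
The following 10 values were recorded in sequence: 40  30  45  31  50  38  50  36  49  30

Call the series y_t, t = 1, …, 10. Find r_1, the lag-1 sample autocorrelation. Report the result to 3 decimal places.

Mean ȳ = (40 + 30 + 45 + 31 + 50 + 38 + 50 + 36 + 49 + 30)/10 = 39.9000
Numerator Σ_{t=1}^{9}(y_t−ȳ)(y_{t+1}−ȳ) = -390.1100
Denominator Σ(y_t−ȳ)² = 606.9000
r_1 = -390.1100 / 606.9000 = -0.643

-0.643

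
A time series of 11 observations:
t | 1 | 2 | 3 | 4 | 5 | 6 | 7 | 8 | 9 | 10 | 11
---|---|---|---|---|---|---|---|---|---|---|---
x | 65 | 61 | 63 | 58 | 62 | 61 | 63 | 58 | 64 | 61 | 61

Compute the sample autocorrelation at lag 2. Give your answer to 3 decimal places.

Mean x̄ = (65 + 61 + 63 + 58 + 62 + 61 + 63 + 58 + 64 + 61 + 61)/11 = 61.5455
Numerator Σ_{t=1}^{9}(x_t−x̄)(x_{t+2}−x̄) = 16.3140
Denominator Σ(x_t−x̄)² = 48.7273
r_2 = 16.3140 / 48.7273 = 0.335

0.335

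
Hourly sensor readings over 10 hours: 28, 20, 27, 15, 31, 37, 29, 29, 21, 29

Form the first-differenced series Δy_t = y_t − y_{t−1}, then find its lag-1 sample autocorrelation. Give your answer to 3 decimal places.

-0.470

First differences Δy: -8, 7, -12, 16, 6, -8, 0, -8, 8
Mean of differences = 0.1111
Numerator Σ(Δy_t−Δȳ)(Δy_{t+1}−Δȳ) = -348.1235
Denominator Σ(Δy_t−Δȳ)² = 740.8889
r_1(Δy) = -348.1235 / 740.8889 = -0.470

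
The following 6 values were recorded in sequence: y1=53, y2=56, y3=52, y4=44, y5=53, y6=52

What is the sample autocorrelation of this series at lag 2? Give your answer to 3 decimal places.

-0.429

Mean ȳ = (53 + 56 + 52 + 44 + 53 + 52)/6 = 51.6667
Deviations from mean: 1.3333, 4.3333, 0.3333, -7.6667, 1.3333, 0.3333
Σ(y_t−ȳ)(y_{t+2}−ȳ) = (0.4444) + (-33.2222) + (0.4444) + (-2.5556) = -34.8889
Denominator Σ(y_t−ȳ)² = 81.3333
r_2 = -34.8889 / 81.3333 = -0.429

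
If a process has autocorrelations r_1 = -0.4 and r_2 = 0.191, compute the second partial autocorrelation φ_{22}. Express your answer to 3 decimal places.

0.037

φ_{22} = (r_2 − r_1²) / (1 − r_1²)
r_1² = (-0.4)² = 0.16
Numerator = 0.191 − 0.1600 = 0.0310; denominator = 1 − 0.1600 = 0.8400
φ_{22} = 0.0310 / 0.8400 = 0.037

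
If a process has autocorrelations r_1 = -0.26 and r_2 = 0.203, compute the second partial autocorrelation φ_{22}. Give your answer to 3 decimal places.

0.145

φ_{22} = (r_2 − r_1²) / (1 − r_1²)
r_1² = (-0.26)² = 0.0676
Numerator = 0.203 − 0.0676 = 0.1354; denominator = 1 − 0.0676 = 0.9324
φ_{22} = 0.1354 / 0.9324 = 0.145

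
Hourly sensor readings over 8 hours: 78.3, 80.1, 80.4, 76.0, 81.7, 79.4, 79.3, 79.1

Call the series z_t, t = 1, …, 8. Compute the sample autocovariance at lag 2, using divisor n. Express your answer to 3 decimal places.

-0.181

Mean z̄ = (78.3 + 80.1 + 80.4 + 76.0 + 81.7 + 79.4 + 79.3 + 79.1)/8 = 79.2875
Deviations: -0.9875, 0.8125, 1.1125, -3.2875, 2.4125, 0.1125, 0.0125, -0.1875
Σ_{t=1}^{6}(z_t−z̄)(z_{t+2}−z̄) = -1.4466
γ_2 = -1.4466 / 8 = -0.181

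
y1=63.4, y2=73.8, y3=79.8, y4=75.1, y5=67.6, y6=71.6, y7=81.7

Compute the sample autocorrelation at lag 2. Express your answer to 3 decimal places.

-0.606

Mean ȳ = (63.4 + 73.8 + 79.8 + 75.1 + 67.6 + 71.6 + 81.7)/7 = 73.2857
Deviations from mean: -9.8857, 0.5143, 6.5143, 1.8143, -5.6857, -1.6857, 8.4143
Σ(y_t−ȳ)(y_{t+2}−ȳ) = (-64.3984) + (0.9331) + (-37.0384) + (-3.0584) + (-47.8412) = -151.4033
Denominator Σ(y_t−ȳ)² = 249.6886
r_2 = -151.4033 / 249.6886 = -0.606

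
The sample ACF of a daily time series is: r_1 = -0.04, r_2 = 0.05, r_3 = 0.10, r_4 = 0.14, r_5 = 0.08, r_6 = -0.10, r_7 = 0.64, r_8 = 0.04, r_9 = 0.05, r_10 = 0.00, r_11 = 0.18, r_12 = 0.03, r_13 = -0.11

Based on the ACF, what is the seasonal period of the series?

7

The largest autocorrelation is r_7 = 0.64; the remaining lags stay at or below 0.18.
The dominant spike at lag 7 indicates a seasonal period of 7.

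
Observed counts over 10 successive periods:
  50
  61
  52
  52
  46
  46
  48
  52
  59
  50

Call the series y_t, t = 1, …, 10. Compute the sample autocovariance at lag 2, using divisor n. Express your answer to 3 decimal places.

Mean ȳ = (50 + 61 + 52 + 52 + 46 + 46 + 48 + 52 + 59 + 50)/10 = 51.6000
Σ_{t=1}^{8}(y_t−ȳ)(y_{t+2}−ȳ) = -10.7200
γ_2 = -10.7200 / 10 = -1.072

-1.072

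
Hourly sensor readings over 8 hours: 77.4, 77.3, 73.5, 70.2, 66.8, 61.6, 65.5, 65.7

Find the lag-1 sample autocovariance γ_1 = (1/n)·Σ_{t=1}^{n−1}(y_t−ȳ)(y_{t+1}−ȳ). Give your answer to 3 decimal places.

Mean ȳ = (77.4 + 77.3 + 73.5 + 70.2 + 66.8 + 61.6 + 65.5 + 65.7)/8 = 69.7500
Σ_{t=1}^{7}(y_t−ȳ)(y_{t+1}−ȳ) = 162.3225
γ_1 = 162.3225 / 8 = 20.290

20.290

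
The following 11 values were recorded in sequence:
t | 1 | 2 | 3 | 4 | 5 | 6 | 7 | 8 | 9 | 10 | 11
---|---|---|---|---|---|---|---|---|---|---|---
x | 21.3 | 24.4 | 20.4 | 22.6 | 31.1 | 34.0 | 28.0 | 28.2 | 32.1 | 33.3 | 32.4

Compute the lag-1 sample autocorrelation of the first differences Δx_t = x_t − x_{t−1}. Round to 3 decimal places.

-0.021

First differences Δx: 3.1, -4.0, 2.2, 8.5, 2.9, -6.0, 0.2, 3.9, 1.2, -0.9
Mean of differences = 1.1100
Numerator Σ(Δx_t−Δx̄)(Δx_{t+1}−Δx̄) = -3.1811
Denominator Σ(Δx_t−Δx̄)² = 152.2890
r_1(Δx) = -3.1811 / 152.2890 = -0.021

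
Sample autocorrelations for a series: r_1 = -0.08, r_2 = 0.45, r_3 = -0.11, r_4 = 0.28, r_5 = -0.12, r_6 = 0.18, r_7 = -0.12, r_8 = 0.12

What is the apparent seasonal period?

The largest autocorrelation is r_2 = 0.45, with weaker echoes at lags 4 (0.28) and 6 (0.18); the remaining lags stay at or below 0.12.
The dominant spike at lag 2 indicates a seasonal period of 2.

2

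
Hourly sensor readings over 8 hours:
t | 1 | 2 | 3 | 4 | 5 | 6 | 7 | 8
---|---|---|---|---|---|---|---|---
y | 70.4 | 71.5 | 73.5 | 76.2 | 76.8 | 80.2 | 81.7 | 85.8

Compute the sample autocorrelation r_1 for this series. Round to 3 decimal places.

Mean ȳ = (70.4 + 71.5 + 73.5 + 76.2 + 76.8 + 80.2 + 81.7 + 85.8)/8 = 77.0125
Numerator Σ_{t=1}^{7}(y_t−ȳ)(y_{t+1}−ȳ) = 114.2961
Denominator Σ(y_t−ȳ)² = 196.5088
r_1 = 114.2961 / 196.5088 = 0.582

0.582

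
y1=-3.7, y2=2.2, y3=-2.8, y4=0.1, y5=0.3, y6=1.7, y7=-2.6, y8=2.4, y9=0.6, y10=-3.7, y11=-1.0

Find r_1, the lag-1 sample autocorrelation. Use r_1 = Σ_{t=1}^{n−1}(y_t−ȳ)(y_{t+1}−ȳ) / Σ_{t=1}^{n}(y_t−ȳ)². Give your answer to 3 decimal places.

-0.437

Mean ȳ = (-3.7 + 2.2 − 2.8 + 0.1 + 0.3 + 1.7 − 2.6 + 2.4 + 0.6 − 3.7 − 1.0)/11 = -0.5909
Numerator Σ_{t=1}^{10}(y_t−ȳ)(y_{t+1}−ȳ) = -23.1928
Denominator Σ(y_t−ȳ)² = 53.0891
r_1 = -23.1928 / 53.0891 = -0.437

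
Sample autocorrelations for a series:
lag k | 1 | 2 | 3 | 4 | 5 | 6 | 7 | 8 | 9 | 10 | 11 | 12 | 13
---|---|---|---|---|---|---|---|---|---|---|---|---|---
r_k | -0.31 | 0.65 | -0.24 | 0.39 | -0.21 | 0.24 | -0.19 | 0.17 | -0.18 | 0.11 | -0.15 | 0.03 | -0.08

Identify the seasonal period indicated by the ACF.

2

The largest autocorrelation is r_2 = 0.65, with weaker echoes at lags 4 (0.39), 6 (0.24) and 8 (0.17); the remaining lags stay at or below 0.11.
The dominant spike at lag 2 indicates a seasonal period of 2.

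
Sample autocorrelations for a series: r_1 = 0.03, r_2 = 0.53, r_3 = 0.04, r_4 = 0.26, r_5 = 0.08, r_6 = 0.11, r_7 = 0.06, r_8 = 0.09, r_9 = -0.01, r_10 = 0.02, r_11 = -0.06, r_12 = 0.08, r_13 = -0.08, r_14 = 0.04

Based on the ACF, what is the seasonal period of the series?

2

The largest autocorrelation is r_2 = 0.53, with a weaker echo at lag 4 (0.26); the remaining lags stay at or below 0.11.
The dominant spike at lag 2 indicates a seasonal period of 2.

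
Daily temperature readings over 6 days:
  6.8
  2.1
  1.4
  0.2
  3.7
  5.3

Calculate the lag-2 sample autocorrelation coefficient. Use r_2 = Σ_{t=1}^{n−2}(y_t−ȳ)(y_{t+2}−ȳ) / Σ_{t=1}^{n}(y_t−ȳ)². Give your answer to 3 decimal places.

-0.327

Mean ȳ = (6.8 + 2.1 + 1.4 + 0.2 + 3.7 + 5.3)/6 = 3.2500
Numerator Σ_{t=1}^{4}(y_t−ȳ)(y_{t+2}−ȳ) = -10.1450
Denominator Σ(y_t−ȳ)² = 31.0550
r_2 = -10.1450 / 31.0550 = -0.327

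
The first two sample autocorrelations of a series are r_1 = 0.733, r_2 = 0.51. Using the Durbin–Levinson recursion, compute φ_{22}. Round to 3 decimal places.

-0.059

φ_{22} = (r_2 − r_1²) / (1 − r_1²)
r_1² = (0.733)² = 0.537289
Numerator = 0.51 − 0.5373 = -0.0273; denominator = 1 − 0.5373 = 0.4627
φ_{22} = -0.0273 / 0.4627 = -0.059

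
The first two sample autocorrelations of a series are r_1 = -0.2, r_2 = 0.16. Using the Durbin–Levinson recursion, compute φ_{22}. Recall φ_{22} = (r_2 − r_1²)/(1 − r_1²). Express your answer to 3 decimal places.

φ_{22} = (r_2 − r_1²) / (1 − r_1²)
r_1² = (-0.2)² = 0.04
Numerator = 0.16 − 0.0400 = 0.1200; denominator = 1 − 0.0400 = 0.9600
φ_{22} = 0.1200 / 0.9600 = 0.125

0.125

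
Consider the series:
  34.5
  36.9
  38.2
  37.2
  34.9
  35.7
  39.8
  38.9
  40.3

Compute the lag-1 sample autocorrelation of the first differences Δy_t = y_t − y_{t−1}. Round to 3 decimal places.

-0.046

First differences Δy: 2.4, 1.3, -1.0, -2.3, 0.8, 4.1, -0.9, 1.4
Mean of differences = 0.7250
Numerator Σ(Δy_t−Δȳ)(Δy_{t+1}−Δȳ) = -1.3656
Denominator Σ(Δy_t−Δȳ)² = 29.7550
r_1(Δy) = -1.3656 / 29.7550 = -0.046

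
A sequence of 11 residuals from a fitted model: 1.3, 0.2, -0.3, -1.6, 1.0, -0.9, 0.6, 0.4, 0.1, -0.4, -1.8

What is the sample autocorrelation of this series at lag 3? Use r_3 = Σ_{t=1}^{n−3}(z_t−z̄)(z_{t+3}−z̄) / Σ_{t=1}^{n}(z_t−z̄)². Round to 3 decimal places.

Mean z̄ = (1.3 + 0.2 − 0.3 − 1.6 + 1.0 − 0.9 + 0.6 + 0.4 + 0.1 − 0.4 − 1.8)/11 = -0.1273
Numerator Σ_{t=1}^{8}(z_t−z̄)(z_{t+3}−z̄) = -3.3322
Denominator Σ(z_t−z̄)² = 9.9418
r_3 = -3.3322 / 9.9418 = -0.335

-0.335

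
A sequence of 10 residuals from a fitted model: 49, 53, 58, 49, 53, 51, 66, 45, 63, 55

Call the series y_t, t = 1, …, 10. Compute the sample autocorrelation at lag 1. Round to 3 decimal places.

Mean ȳ = (49 + 53 + 58 + 49 + 53 + 51 + 66 + 45 + 63 + 55)/10 = 54.2000
Numerator Σ_{t=1}^{9}(y_t−ȳ)(y_{t+1}−ȳ) = -228.2400
Denominator Σ(y_t−ȳ)² = 383.6000
r_1 = -228.2400 / 383.6000 = -0.595

-0.595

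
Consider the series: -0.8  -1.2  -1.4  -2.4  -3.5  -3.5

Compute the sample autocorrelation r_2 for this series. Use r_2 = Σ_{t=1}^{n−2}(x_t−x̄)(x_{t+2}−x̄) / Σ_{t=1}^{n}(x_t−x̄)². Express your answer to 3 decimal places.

Mean x̄ = (-0.8 − 1.2 − 1.4 − 2.4 − 3.5 − 3.5)/6 = -2.1333
Deviations from mean: 1.3333, 0.9333, 0.7333, -0.2667, -1.3667, -1.3667
Σ(x_t−x̄)(x_{t+2}−x̄) = (0.9778) + (-0.2489) + (-1.0022) + (0.3644) = 0.0911
Denominator Σ(x_t−x̄)² = 6.9933
r_2 = 0.0911 / 6.9933 = 0.013

0.013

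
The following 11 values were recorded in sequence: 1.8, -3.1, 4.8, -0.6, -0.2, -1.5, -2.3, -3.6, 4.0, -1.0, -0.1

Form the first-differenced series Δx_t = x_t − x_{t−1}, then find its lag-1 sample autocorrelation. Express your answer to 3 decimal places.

First differences Δx: -4.9, 7.9, -5.4, 0.4, -1.3, -0.8, -1.3, 7.6, -5.0, 0.9
Mean of differences = -0.1900
Numerator Σ(Δx_t−Δx̄)(Δx_{t+1}−Δx̄) = -133.9871
Denominator Σ(Δx_t−Δx̄)² = 202.9690
r_1(Δx) = -133.9871 / 202.9690 = -0.660

-0.660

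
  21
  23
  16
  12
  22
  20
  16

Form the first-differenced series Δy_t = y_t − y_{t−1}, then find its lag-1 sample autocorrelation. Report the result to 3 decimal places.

-0.223

First differences Δy: 2, -7, -4, 10, -2, -4
Mean of differences = -0.8333
Numerator Σ(Δy_t−Δȳ)(Δy_{t+1}−Δȳ) = -41.1944
Denominator Σ(Δy_t−Δȳ)² = 184.8333
r_1(Δy) = -41.1944 / 184.8333 = -0.223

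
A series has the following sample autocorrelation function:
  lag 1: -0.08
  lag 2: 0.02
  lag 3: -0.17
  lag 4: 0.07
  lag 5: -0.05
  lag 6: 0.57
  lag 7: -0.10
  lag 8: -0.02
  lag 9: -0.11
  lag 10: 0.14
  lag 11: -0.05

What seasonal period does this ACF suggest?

The largest autocorrelation is r_6 = 0.57; the remaining lags stay at or below 0.14.
The dominant spike at lag 6 indicates a seasonal period of 6.

6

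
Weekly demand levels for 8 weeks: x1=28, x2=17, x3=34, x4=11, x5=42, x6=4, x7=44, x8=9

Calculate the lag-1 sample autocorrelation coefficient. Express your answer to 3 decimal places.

-0.903

Mean x̄ = (28 + 17 + 34 + 11 + 42 + 4 + 44 + 9)/8 = 23.6250
Deviations from mean: 4.3750, -6.6250, 10.3750, -12.6250, 18.3750, -19.6250, 20.3750, -14.6250
Σ(x_t−x̄)(x_{t+1}−x̄) = (-28.9844) + (-68.7344) + (-130.9844) + (-231.9844) + (-360.6094) + (-399.8594) + (-297.9844) = -1519.1406
Denominator Σ(x_t−x̄)² = 1681.8750
r_1 = -1519.1406 / 1681.8750 = -0.903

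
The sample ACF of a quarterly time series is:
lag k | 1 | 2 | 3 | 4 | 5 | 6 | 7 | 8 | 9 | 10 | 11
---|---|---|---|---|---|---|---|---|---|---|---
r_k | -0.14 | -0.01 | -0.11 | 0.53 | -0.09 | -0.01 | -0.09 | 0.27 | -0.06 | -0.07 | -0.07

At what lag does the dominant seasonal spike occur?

4

The largest autocorrelation is r_4 = 0.53, with a weaker echo at lag 8 (0.27); the remaining lags stay at or below -0.01.
The dominant spike at lag 4 indicates a seasonal period of 4.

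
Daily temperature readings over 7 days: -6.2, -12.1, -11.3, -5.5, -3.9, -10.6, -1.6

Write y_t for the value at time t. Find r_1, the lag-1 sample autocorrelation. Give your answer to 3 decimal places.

Mean ȳ = (-6.2 − 12.1 − 11.3 − 5.5 − 3.9 − 10.6 − 1.6)/7 = -7.3143
Σ(y_t−ȳ)(y_{t+1}−ȳ) = (-5.3327) + (19.0745) + (-7.2312) + (6.1945) + (-11.2184) + (-18.7755) = -17.2888
Denominator Σ(y_t−ȳ)² = 98.4286
r_1 = -17.2888 / 98.4286 = -0.176

-0.176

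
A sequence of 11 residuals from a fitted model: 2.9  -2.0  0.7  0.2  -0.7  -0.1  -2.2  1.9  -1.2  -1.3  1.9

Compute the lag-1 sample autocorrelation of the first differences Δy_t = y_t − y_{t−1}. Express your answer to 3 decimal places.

First differences Δy: -4.9, 2.7, -0.5, -0.9, 0.6, -2.1, 4.1, -3.1, -0.1, 3.2
Mean of differences = -0.1000
Numerator Σ(Δy_t−Δȳ)(Δy_{t+1}−Δȳ) = -37.2000
Denominator Σ(Δy_t−Δȳ)² = 73.7000
r_1(Δy) = -37.2000 / 73.7000 = -0.505

-0.505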